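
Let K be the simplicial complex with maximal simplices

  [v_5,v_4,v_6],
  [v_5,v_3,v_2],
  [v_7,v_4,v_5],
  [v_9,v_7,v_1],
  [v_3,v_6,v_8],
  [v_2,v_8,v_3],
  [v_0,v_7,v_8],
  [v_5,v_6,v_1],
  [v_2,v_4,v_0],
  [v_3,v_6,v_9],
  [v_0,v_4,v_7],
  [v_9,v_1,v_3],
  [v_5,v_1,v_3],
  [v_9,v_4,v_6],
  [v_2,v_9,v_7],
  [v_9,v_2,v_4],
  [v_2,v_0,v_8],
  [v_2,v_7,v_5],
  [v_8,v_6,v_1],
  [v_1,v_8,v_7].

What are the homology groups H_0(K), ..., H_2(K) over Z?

H_0 = Z,  H_1 = Z ⊕ Z/2,  H_2 = 0.

Fix the vertex order v_0 < v_1 < v_2 < v_3 < v_4 < v_5 < v_6 < v_7 < v_8 < v_9 and write every simplex with vertices in increasing order. Then dim K = 2 and the simplices of K are:

  0-simplices (10): [v_0], [v_1], [v_2], [v_3], [v_4], [v_5], [v_6], [v_7], [v_8], [v_9]
  1-simplices (30): (30 of them)
  2-simplices (20): (20 of them)

Hence C_0 ≅ Z^10, C_1 ≅ Z^30, C_2 ≅ Z^20.

∂_1: C_1 → C_0 sends each edge [p,q] (with p < q) to q − p.
This gives a 10×30 integer matrix of rank 9; reducing to Smith normal form yields diagonal entries (1,1,1,1,1,1,1,1,1).

Boundary ∂_2: C_2 → C_1 acts by ∂[p,q,r] = [q,r] − [p,r] + [p,q]. For instance
  ∂[v_3,v_6,v_9] = [v_6,v_9] − [v_3,v_9] + [v_3,v_6],
  ∂[v_2,v_3,v_5] = [v_3,v_5] − [v_2,v_5] + [v_2,v_3].
This gives a 30×20 integer matrix of rank 20; reducing to Smith normal form yields diagonal entries (1,1,1,1,1,1,1,1,1,1,1,1,1,1,1,1,1,1,1,2).

Reading off H_k = ker ∂_k / im ∂_{k+1}:

  H_0: rank C_0 − rank ∂_1 = 10 − 9 = 1, and the invariant factors of ∂_1 are all 1, so H_0 = Z.
  H_1: rank ker ∂_1 − rank ∂_2 = (30 − 9) − 20 = 1, and ∂_2 has invariant factor 2 > 1, so H_1 = Z ⊕ Z/2.
  H_2: rank ker ∂_2 − rank ∂_3 = (20 − 20) − 0 = 0, and there is no ∂_3, so H_2 = 0.

As a check, the Euler characteristic is 10 − 30 + 20 = 0, which agrees with 1 − 1 + 0 = 0.
(K is a triangulation of the Klein bottle.)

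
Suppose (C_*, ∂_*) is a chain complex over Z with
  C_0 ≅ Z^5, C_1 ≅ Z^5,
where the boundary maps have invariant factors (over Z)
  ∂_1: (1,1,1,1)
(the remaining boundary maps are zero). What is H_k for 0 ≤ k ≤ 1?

H_0 ≅ Z,  H_1 ≅ Z.

H_0: b_0 = 5 − 0 − 4 = 1; torsion from ∂_1 factors > 1: none. So H_0 ≅ Z.
H_1: b_1 = 5 − 4 − 0 = 1; torsion from ∂_2 factors > 1: none. So H_1 ≅ Z.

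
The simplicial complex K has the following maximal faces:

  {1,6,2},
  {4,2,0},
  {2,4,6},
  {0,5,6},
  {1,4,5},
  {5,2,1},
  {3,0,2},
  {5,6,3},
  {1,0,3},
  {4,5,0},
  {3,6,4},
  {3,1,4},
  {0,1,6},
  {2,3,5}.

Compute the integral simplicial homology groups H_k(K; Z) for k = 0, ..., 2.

H_0 = Z,  H_1 = Z^2,  H_2 = Z.

K has 7 vertices, 21 edges, 14 triangles.
rank ∂_0 = 0, rank ∂_1 = 6 ⇒ b_0 = 7 − 0 − 6 = 1; all invariant factors of ∂_1 are 1 so no torsion. So H_0 = Z.
rank ∂_1 = 6, rank ∂_2 = 13 ⇒ b_1 = 21 − 6 − 13 = 2; all invariant factors of ∂_2 are 1 so no torsion. So H_1 = Z^2.
rank ∂_2 = 13, rank ∂_3 = 0 ⇒ b_2 = 14 − 13 − 0 = 1. So H_2 = Z.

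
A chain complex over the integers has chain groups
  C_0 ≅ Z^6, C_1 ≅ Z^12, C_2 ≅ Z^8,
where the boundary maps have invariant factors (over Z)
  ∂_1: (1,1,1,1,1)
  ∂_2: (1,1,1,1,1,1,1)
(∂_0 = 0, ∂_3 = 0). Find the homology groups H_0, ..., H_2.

H_0 = Z,  H_1 = 0,  H_2 = Z.

H_0: b_0 = 6 − 0 − 5 = 1; torsion from ∂_1 factors > 1: none. So H_0 = Z.
H_1: b_1 = 12 − 5 − 7 = 0; torsion from ∂_2 factors > 1: none. So H_1 = 0.
H_2: b_2 = 8 − 7 − 0 = 1; torsion from ∂_3 factors > 1: none. So H_2 = Z.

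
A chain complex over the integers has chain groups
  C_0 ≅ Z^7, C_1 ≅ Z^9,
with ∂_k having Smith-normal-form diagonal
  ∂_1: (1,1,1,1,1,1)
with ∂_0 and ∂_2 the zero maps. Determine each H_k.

H_0 ≅ Z,  H_1 ≅ Z^3.

H_0: b_0 = 7 − 0 − 6 = 1; torsion from ∂_1 factors > 1: none. So H_0 ≅ Z.
H_1: b_1 = 9 − 6 − 0 = 3; torsion from ∂_2 factors > 1: none. So H_1 ≅ Z^3.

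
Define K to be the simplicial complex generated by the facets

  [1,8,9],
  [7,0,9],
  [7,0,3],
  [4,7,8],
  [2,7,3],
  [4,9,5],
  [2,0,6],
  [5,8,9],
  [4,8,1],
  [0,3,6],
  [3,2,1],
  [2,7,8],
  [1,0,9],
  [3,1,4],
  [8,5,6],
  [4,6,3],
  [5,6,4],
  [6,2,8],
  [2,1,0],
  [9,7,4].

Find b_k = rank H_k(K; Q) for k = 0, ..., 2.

Take the total order 0 < 1 < 2 < 3 < 4 < 5 < 6 < 7 < 8 < 9 on the vertex set. Then K (dimension 2) consists of the simplices:

  0-simplices (10): [0], [1], [2], [3], [4], [5], [6], [7], [8], [9]
  1-simplices (30): (30 of them)
  2-simplices (20): (20 of them)

Hence C_0 ≅ Z^10, C_1 ≅ Z^30, C_2 ≅ Z^20.

Boundary ∂_1: C_1 → C_0 sends each edge [p,q] (with p < q) to q − p. For instance
  ∂[2,8] = [8] − [2].
As a 10×30 matrix over Z this has rank 9, with invariant factors (1,1,1,1,1,1,1,1,1).

The boundary map ∂_2: C_2 → C_1 sends each 2-simplex [p,q,r] to [q,r] − [p,r] + [p,q]. For instance
  ∂[4,5,6] = [5,6] − [4,6] + [4,5],
  ∂[2,3,7] = [3,7] − [2,7] + [2,3].
As a 30×20 matrix over Z this has rank 20, with invariant factors (1,1,1,1,1,1,1,1,1,1,1,1,1,1,1,1,1,1,1,2).

Computing H_k = (kernel of ∂_k) / (image of ∂_{k+1}):

  H_0: rank C_0 − rank ∂_1 = 10 − 9 = 1, and the invariant factors of ∂_1 are all 1, so H_0 ≅ Z.
  H_1: rank ker ∂_1 − rank ∂_2 = (30 − 9) − 20 = 1, and ∂_2 has invariant factor 2 > 1, so H_1 ≅ Z ⊕ Z/2.
  H_2: rank ker ∂_2 − rank ∂_3 = (20 − 20) − 0 = 0, and there is no ∂_3, so H_2 ≅ 0.

As a check, the Euler characteristic is 10 − 30 + 20 = 0, which agrees with 1 − 1 + 0 = 0.

Hence the Betti numbers are b_0 = 1, b_1 = 1, b_2 = 0.

b_0 = 1, b_1 = 1, b_2 = 0.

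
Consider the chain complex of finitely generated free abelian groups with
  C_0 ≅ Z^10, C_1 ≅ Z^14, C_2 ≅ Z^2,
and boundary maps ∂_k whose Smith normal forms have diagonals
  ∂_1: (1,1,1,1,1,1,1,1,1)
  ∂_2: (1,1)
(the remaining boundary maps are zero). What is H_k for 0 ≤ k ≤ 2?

H_0 = Z,  H_1 = Z^3,  H_2 = 0.

H_0: b_0 = 10 − 0 − 9 = 1; torsion from ∂_1 factors > 1: none. So H_0 = Z.
H_1: b_1 = 14 − 9 − 2 = 3; torsion from ∂_2 factors > 1: none. So H_1 = Z^3.
H_2: b_2 = 2 − 2 − 0 = 0; torsion from ∂_3 factors > 1: none. So H_2 = 0.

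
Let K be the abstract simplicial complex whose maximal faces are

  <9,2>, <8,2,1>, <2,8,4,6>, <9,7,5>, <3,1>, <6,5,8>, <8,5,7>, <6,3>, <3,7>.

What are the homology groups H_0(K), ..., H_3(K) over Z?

We work with the vertex ordering 1 < 2 < 3 < 4 < 5 < 6 < 7 < 8 < 9. The simplices of K, each written with vertices in increasing order, are:

  0-simplices (9): [1], [2], [3], [4], [5], [6], [7], [8], [9]
  1-simplices (18): [1,2], [1,3], [1,8], [2,4], [2,6], [2,8], [2,9], [3,6], [3,7], [4,6], [4,8], [5,6], [5,7], [5,8], [5,9], [6,8], [7,8], [7,9]
  2-simplices (8): [1,2,8], [2,4,6], [2,4,8], [2,6,8], [4,6,8], [5,6,8], [5,7,8], [5,7,9]
  3-simplices (1): [2,4,6,8]

giving chain groups C_0 ≅ Z^9, C_1 ≅ Z^18, C_2 ≅ Z^8, C_3 ≅ Z^1.

The boundary map ∂_1: C_1 → C_0 is given by ∂[p,q] = [q] − [p]. For instance
  ∂[5,7] = [7] − [5].
The 9×18 boundary matrix has rank 8 and Smith normal form diag(1,1,1,1,1,1,1,1).

Boundary ∂_2: C_2 → C_1 acts by ∂[p,q,r] = [q,r] − [p,r] + [p,q]. For instance
  ∂[2,6,8] = [6,8] − [2,8] + [2,6],
  ∂[2,4,6] = [4,6] − [2,6] + [2,4].
As a 18×8 matrix over Z this has rank 7, with invariant factors (1,1,1,1,1,1,1).

Boundary ∂_3: C_3 → C_2 sends each 3-simplex σ to the alternating sum Σ_i (−1)^i (σ with its i-th vertex removed). For instance
  ∂[2,4,6,8] = [4,6,8] − [2,6,8] + [2,4,8] − [2,4,6].
This gives a 8×1 integer matrix of rank 1; reducing to Smith normal form yields diagonal entries (1).

Computing H_k = (kernel of ∂_k) / (image of ∂_{k+1}):

  H_0: rank C_0 − rank ∂_1 = 9 − 8 = 1, and the invariant factors of ∂_1 are all 1, so H_0 = Z.
  H_1: rank ker ∂_1 − rank ∂_2 = (18 − 8) − 7 = 3, and the invariant factors of ∂_2 are all 1, so H_1 = Z^3.
  H_2: rank ker ∂_2 − rank ∂_3 = (8 − 7) − 1 = 0, and the invariant factors of ∂_3 are all 1, so H_2 = 0.
  H_3: rank ker ∂_3 − rank ∂_4 = (1 − 1) − 0 = 0, and there is no ∂_4, so H_3 = 0.

H_0 ≅ Z,  H_1 ≅ Z^3,  H_2 = 0,  H_3 = 0.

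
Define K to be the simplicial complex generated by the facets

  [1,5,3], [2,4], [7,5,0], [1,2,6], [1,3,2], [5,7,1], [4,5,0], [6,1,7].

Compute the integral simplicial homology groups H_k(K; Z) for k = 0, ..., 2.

H_0 = Z,  H_1 = Z,  H_2 = 0.

K has 8 vertices, 15 edges, 7 triangles.
rank ∂_0 = 0, rank ∂_1 = 7 ⇒ b_0 = 8 − 0 − 7 = 1; all invariant factors of ∂_1 are 1 so no torsion. So H_0 = Z.
rank ∂_1 = 7, rank ∂_2 = 7 ⇒ b_1 = 15 − 7 − 7 = 1; all invariant factors of ∂_2 are 1 so no torsion. So H_1 = Z.
rank ∂_2 = 7, rank ∂_3 = 0 ⇒ b_2 = 7 − 7 − 0 = 0. So H_2 = 0.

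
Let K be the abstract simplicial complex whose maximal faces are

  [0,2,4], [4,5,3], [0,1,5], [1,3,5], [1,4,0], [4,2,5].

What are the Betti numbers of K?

b_0 = 1, b_1 = 1, b_2 = 0.

K has 6 vertices, 12 edges, 6 triangles.
rank ∂_0 = 0, rank ∂_1 = 5 ⇒ b_0 = 6 − 0 − 5 = 1; all invariant factors of ∂_1 are 1 so no torsion. So H_0 ≅ Z.
rank ∂_1 = 5, rank ∂_2 = 6 ⇒ b_1 = 12 − 5 − 6 = 1; all invariant factors of ∂_2 are 1 so no torsion. So H_1 ≅ Z.
rank ∂_2 = 6, rank ∂_3 = 0 ⇒ b_2 = 6 − 6 − 0 = 0. So H_2 ≅ 0.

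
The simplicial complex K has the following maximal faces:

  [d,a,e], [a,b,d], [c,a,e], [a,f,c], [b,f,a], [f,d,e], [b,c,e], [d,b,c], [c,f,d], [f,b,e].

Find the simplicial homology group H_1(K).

We work with the vertex ordering a < b < c < d < e < f. The simplices of K, each written with vertices in increasing order, are:

  0-simplices (6): a, b, c, d, e, f
  1-simplices (15): ab, ac, ad, ae, af, bc, bd, be, bf, cd, ce, cf, de, df, ef
  2-simplices (10): abd, abf, ace, acf, ade, bcd, bce, bef, cdf, def

Hence C_0 ≅ Z^6, C_1 ≅ Z^15, C_2 ≅ Z^10.

Boundary ∂_1: C_1 → C_0 is given by ∂[p,q] = [q] − [p].
This gives a 6×15 integer matrix of rank 5; reducing to Smith normal form yields diagonal entries (1,1,1,1,1).

Boundary ∂_2: C_2 → C_1 maps a triangle to the signed sum of its edges. For instance
  ∂bef = ef − bf + be,
  ∂abf = bf − af + ab.
The resulting 15×10 matrix has rank 10, and its Smith normal form has invariant factors (1,1,1,1,1,1,1,1,1,2).

From H_k ≅ ker(∂_k) / im(∂_{k+1}) we obtain:

  H_1: rank ker ∂_1 − rank ∂_2 = (15 − 5) − 10 = 0, and ∂_2 has invariant factor 2 > 1, so H_1 ≅ Z/2.

H_1 ≅ Z/2.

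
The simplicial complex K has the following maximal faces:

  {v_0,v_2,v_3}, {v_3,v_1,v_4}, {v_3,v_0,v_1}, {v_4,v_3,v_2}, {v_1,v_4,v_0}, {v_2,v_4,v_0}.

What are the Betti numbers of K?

We work with the vertex ordering v_0 < v_1 < v_2 < v_3 < v_4. The simplices of K, each written with vertices in increasing order, are:

  0-simplices (5): [v_0], [v_1], [v_2], [v_3], [v_4]
  1-simplices (9): [v_0,v_1], [v_0,v_2], [v_0,v_3], [v_0,v_4], [v_1,v_3], [v_1,v_4], [v_2,v_3], [v_2,v_4], [v_3,v_4]
  2-simplices (6): [v_0,v_1,v_3], [v_0,v_1,v_4], [v_0,v_2,v_3], [v_0,v_2,v_4], [v_1,v_3,v_4], [v_2,v_3,v_4]

Hence C_0 ≅ Z^5, C_1 ≅ Z^9, C_2 ≅ Z^6.

The boundary map ∂_1: C_1 → C_0 maps an edge to its endpoints' difference, ∂[p,q] = q − p.
The resulting 5×9 matrix has rank 4, and its Smith normal form has invariant factors (1,1,1,1).

The boundary map ∂_2: C_2 → C_1 sends each 2-simplex [p,q,r] to [q,r] − [p,r] + [p,q]. For instance
  ∂[v_0,v_2,v_4] = [v_2,v_4] − [v_0,v_4] + [v_0,v_2],
  ∂[v_0,v_1,v_4] = [v_1,v_4] − [v_0,v_4] + [v_0,v_1].
The resulting 9×6 matrix has rank 5, and its Smith normal form has invariant factors (1,1,1,1,1).

From H_k ≅ ker(∂_k) / im(∂_{k+1}) we obtain:

  H_0: rank C_0 − rank ∂_1 = 5 − 4 = 1, and the invariant factors of ∂_1 are all 1, so H_0 = Z.
  H_1: rank ker ∂_1 − rank ∂_2 = (9 − 4) − 5 = 0, and the invariant factors of ∂_2 are all 1, so H_1 = 0.
  H_2: rank ker ∂_2 − rank ∂_3 = (6 − 5) − 0 = 1, and there is no ∂_3, so H_2 = Z.

As a check, the Euler characteristic is 5 − 9 + 6 = 2, which agrees with 1 − 0 + 1 = 2.
(K is a triangulation of the 2-sphere S^2.)

Hence the Betti numbers are b_0 = 1, b_1 = 0, b_2 = 1.

b_0 = 1, b_1 = 0, b_2 = 1.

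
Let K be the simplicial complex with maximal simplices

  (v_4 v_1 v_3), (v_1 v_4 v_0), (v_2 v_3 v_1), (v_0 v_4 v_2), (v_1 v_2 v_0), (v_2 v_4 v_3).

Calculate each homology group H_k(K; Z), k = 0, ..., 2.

Order the vertices as v_0 < v_1 < v_2 < v_3 < v_4. Listing each simplex with vertices in this order, K has dimension 2 with simplices:

  0-simplices (5): [v_0], [v_1], [v_2], [v_3], [v_4]
  1-simplices (9): [v_0,v_1], [v_0,v_2], [v_0,v_4], [v_1,v_2], [v_1,v_3], [v_1,v_4], [v_2,v_3], [v_2,v_4], [v_3,v_4]
  2-simplices (6): [v_0,v_1,v_2], [v_0,v_1,v_4], [v_0,v_2,v_4], [v_1,v_2,v_3], [v_1,v_3,v_4], [v_2,v_3,v_4]

Hence C_0 ≅ Z^5, C_1 ≅ Z^9, C_2 ≅ Z^6.

Boundary ∂_1: C_1 → C_0 is given by ∂[p,q] = [q] − [p].
The 5×9 boundary matrix has rank 4 and Smith normal form diag(1,1,1,1).

The boundary map ∂_2: C_2 → C_1 maps a triangle to the signed sum of its edges. For instance
  ∂[v_0,v_2,v_4] = [v_2,v_4] − [v_0,v_4] + [v_0,v_2],
  ∂[v_1,v_2,v_3] = [v_2,v_3] − [v_1,v_3] + [v_1,v_2].
The 9×6 boundary matrix has rank 5 and Smith normal form diag(1,1,1,1,1).

Computing H_k = (kernel of ∂_k) / (image of ∂_{k+1}):

  H_0: rank C_0 − rank ∂_1 = 5 − 4 = 1, and the invariant factors of ∂_1 are all 1, so H_0 ≅ Z.
  H_1: rank ker ∂_1 − rank ∂_2 = (9 − 4) − 5 = 0, and the invariant factors of ∂_2 are all 1, so H_1 ≅ 0.
  H_2: rank ker ∂_2 − rank ∂_3 = (6 − 5) − 0 = 1, and there is no ∂_3, so H_2 ≅ Z.

As a check, the Euler characteristic is 5 − 9 + 6 = 2, which agrees with 1 − 0 + 1 = 2.

H_0 = Z,  H_1 = 0,  H_2 = Z.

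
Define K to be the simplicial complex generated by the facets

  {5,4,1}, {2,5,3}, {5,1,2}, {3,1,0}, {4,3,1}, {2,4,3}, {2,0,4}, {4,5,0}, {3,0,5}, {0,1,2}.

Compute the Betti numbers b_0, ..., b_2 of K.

Fix the vertex order 0 < 1 < 2 < 3 < 4 < 5 and write every simplex with vertices in increasing order. Then dim K = 2 and the simplices of K are:

  0-simplices (6): [0], [1], [2], [3], [4], [5]
  1-simplices (15): [0,1], [0,2], [0,3], [0,4], [0,5], [1,2], [1,3], [1,4], [1,5], [2,3], [2,4], [2,5], [3,4], [3,5], [4,5]
  2-simplices (10): [0,1,2], [0,1,3], [0,2,4], [0,3,5], [0,4,5], [1,2,5], [1,3,4], [1,4,5], [2,3,4], [2,3,5]

Hence C_0 ≅ Z^6, C_1 ≅ Z^15, C_2 ≅ Z^10.

Boundary ∂_1: C_1 → C_0 is given by ∂[p,q] = [q] − [p]. For instance
  ∂[3,5] = [5] − [3].
As a 6×15 matrix over Z this has rank 5, with invariant factors (1,1,1,1,1).

The boundary map ∂_2: C_2 → C_1 sends each 2-simplex [p,q,r] to [q,r] − [p,r] + [p,q]. For instance
  ∂[2,3,4] = [3,4] − [2,4] + [2,3],
  ∂[0,4,5] = [4,5] − [0,5] + [0,4].
The 15×10 boundary matrix has rank 10 and Smith normal form diag(1,1,1,1,1,1,1,1,1,2).

Computing H_k = (kernel of ∂_k) / (image of ∂_{k+1}):

  H_0: rank C_0 − rank ∂_1 = 6 − 5 = 1, and the invariant factors of ∂_1 are all 1, so H_0 ≅ Z.
  H_1: rank ker ∂_1 − rank ∂_2 = (15 − 5) − 10 = 0, and ∂_2 has invariant factor 2 > 1, so H_1 ≅ Z/2.
  H_2: rank ker ∂_2 − rank ∂_3 = (10 − 10) − 0 = 0, and there is no ∂_3, so H_2 ≅ 0.

Hence the Betti numbers are b_0 = 1, b_1 = 0, b_2 = 0.

b_0 = 1, b_1 = 0, b_2 = 0.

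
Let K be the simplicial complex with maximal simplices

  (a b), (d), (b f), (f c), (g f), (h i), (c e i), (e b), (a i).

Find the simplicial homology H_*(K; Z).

H_0 ≅ Z^2,  H_1 ≅ Z^2,  H_2 = 0.

Order the vertices as a < b < c < d < e < f < g < h < i. Listing each simplex with vertices in this order, K has dimension 2 with simplices:

  0-simplices (9): a, b, c, d, e, f, g, h, i
  1-simplices (10): ab, ai, be, bf, ce, cf, ci, ei, fg, hi
  2-simplices (1): cei

Hence C_0 ≅ Z^9, C_1 ≅ Z^10, C_2 ≅ Z^1.

The boundary map ∂_1: C_1 → C_0 is given by ∂[p,q] = [q] − [p]. For instance
  ∂ce = e − c.
This gives a 9×10 integer matrix of rank 7; reducing to Smith normal form yields diagonal entries (1,1,1,1,1,1,1).

The boundary map ∂_2: C_2 → C_1 acts by ∂[p,q,r] = [q,r] − [p,r] + [p,q]. For instance
  ∂cei = ei − ci + ce.
This gives a 10×1 integer matrix of rank 1; reducing to Smith normal form yields diagonal entries (1).

Computing H_k = (kernel of ∂_k) / (image of ∂_{k+1}):

  H_0: rank C_0 − rank ∂_1 = 9 − 7 = 2, and the invariant factors of ∂_1 are all 1, so H_0 ≅ Z^2.
  H_1: rank ker ∂_1 − rank ∂_2 = (10 − 7) − 1 = 2, and the invariant factors of ∂_2 are all 1, so H_1 ≅ Z^2.
  H_2: rank ker ∂_2 − rank ∂_3 = (1 − 1) − 0 = 0, and there is no ∂_3, so H_2 ≅ 0.

As a check, the Euler characteristic is 9 − 10 + 1 = 0, which agrees with 2 − 2 + 0 = 0.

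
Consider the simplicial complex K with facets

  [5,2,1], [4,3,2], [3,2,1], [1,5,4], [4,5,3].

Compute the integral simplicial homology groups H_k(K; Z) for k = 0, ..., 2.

Order the vertices as 1 < 2 < 3 < 4 < 5. Listing each simplex with vertices in this order, K has dimension 2 with simplices:

  0-simplices (5): [1], [2], [3], [4], [5]
  1-simplices (10): [1,2], [1,3], [1,4], [1,5], [2,3], [2,4], [2,5], [3,4], [3,5], [4,5]
  2-simplices (5): [1,2,3], [1,2,5], [1,4,5], [2,3,4], [3,4,5]

so the chain groups are C_0 ≅ Z^5, C_1 ≅ Z^10, C_2 ≅ Z^5.

∂_1: C_1 → C_0 sends each edge [p,q] (with p < q) to q − p.
This gives a 5×10 integer matrix of rank 4; reducing to Smith normal form yields diagonal entries (1,1,1,1).

∂_2: C_2 → C_1 acts by ∂[p,q,r] = [q,r] − [p,r] + [p,q]. For instance
  ∂[1,2,3] = [2,3] − [1,3] + [1,2],
  ∂[1,4,5] = [4,5] − [1,5] + [1,4].
As a 10×5 matrix over Z this has rank 5, with invariant factors (1,1,1,1,1).

Reading off H_k = ker ∂_k / im ∂_{k+1}:

  H_0: rank C_0 − rank ∂_1 = 5 − 4 = 1, and the invariant factors of ∂_1 are all 1, so H_0 = Z.
  H_1: rank ker ∂_1 − rank ∂_2 = (10 − 4) − 5 = 1, and the invariant factors of ∂_2 are all 1, so H_1 = Z.
  H_2: rank ker ∂_2 − rank ∂_3 = (5 − 5) − 0 = 0, and there is no ∂_3, so H_2 = 0.

As a check, the Euler characteristic is 5 − 10 + 5 = 0, which agrees with 1 − 1 + 0 = 0.
(K is a triangulation of the Möbius band.)

H_0 = Z,  H_1 = Z,  H_2 = 0.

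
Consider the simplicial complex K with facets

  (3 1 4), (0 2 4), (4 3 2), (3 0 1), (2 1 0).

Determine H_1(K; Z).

K has 5 vertices, 10 edges, 5 triangles.
rank ∂_1 = 4, rank ∂_2 = 5 ⇒ b_1 = 10 − 4 − 5 = 1; all invariant factors of ∂_2 are 1 so no torsion. So H_1 ≅ Z.

H_1 = Z.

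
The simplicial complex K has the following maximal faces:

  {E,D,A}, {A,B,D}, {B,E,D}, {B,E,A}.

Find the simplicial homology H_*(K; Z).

H_0 ≅ Z,  H_1 = 0,  H_2 ≅ Z.

Order the vertices as A < B < D < E. Listing each simplex with vertices in this order, K has dimension 2 with simplices:

  0-simplices (4): A, B, D, E
  1-simplices (6): AB, AD, AE, BD, BE, DE
  2-simplices (4): ABD, ABE, ADE, BDE

Hence C_0 ≅ Z^4, C_1 ≅ Z^6, C_2 ≅ Z^4.

∂_1: C_1 → C_0 is given by ∂[p,q] = [q] − [p]. For instance
  ∂AD = D − A.
The 4×6 boundary matrix has rank 3 and Smith normal form diag(1,1,1).

The boundary map ∂_2: C_2 → C_1 sends each 2-simplex [p,q,r] to [q,r] − [p,r] + [p,q]. For instance
  ∂BDE = DE − BE + BD,
  ∂ABD = BD − AD + AB.
This gives a 6×4 integer matrix of rank 3; reducing to Smith normal form yields diagonal entries (1,1,1).

Now H_k = ker ∂_k / im ∂_{k+1}, so:

  H_0: rank C_0 − rank ∂_1 = 4 − 3 = 1, and the invariant factors of ∂_1 are all 1, so H_0 ≅ Z.
  H_1: rank ker ∂_1 − rank ∂_2 = (6 − 3) − 3 = 0, and the invariant factors of ∂_2 are all 1, so H_1 ≅ 0.
  H_2: rank ker ∂_2 − rank ∂_3 = (4 − 3) − 0 = 1, and there is no ∂_3, so H_2 ≅ Z.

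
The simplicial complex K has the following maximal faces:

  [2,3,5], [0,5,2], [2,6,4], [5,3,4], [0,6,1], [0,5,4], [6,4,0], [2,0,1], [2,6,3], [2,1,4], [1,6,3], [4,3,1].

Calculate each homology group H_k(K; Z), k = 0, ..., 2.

Order the vertices as 0 < 1 < 2 < 3 < 4 < 5 < 6. Listing each simplex with vertices in this order, K has dimension 2 with simplices:

  0-simplices (7): [0], [1], [2], [3], [4], [5], [6]
  1-simplices (18): [0,1], [0,2], [0,4], [0,5], [0,6], [1,2], [1,3], [1,4], [1,6], [2,3], [2,4], [2,5], [2,6], [3,4], [3,5], [3,6], [4,5], [4,6]
  2-simplices (12): [0,1,2], [0,1,6], [0,2,5], [0,4,5], [0,4,6], [1,2,4], [1,3,4], [1,3,6], [2,3,5], [2,3,6], [2,4,6], [3,4,5]

Hence C_0 ≅ Z^7, C_1 ≅ Z^18, C_2 ≅ Z^12.

∂_1: C_1 → C_0 sends each edge [p,q] (with p < q) to q − p.
The 7×18 boundary matrix has rank 6 and Smith normal form diag(1,1,1,1,1,1).

∂_2: C_2 → C_1 maps a triangle to the signed sum of its edges. For instance
  ∂[0,4,6] = [4,6] − [0,6] + [0,4],
  ∂[2,3,6] = [3,6] − [2,6] + [2,3].
As a 18×12 matrix over Z this has rank 12, with invariant factors (1,1,1,1,1,1,1,1,1,1,1,2).

Now H_k = ker ∂_k / im ∂_{k+1}, so:

  H_0: rank C_0 − rank ∂_1 = 7 − 6 = 1, and the invariant factors of ∂_1 are all 1, so H_0 = Z.
  H_1: rank ker ∂_1 − rank ∂_2 = (18 − 6) − 12 = 0, and ∂_2 has invariant factor 2 > 1, so H_1 = Z/2Z.
  H_2: rank ker ∂_2 − rank ∂_3 = (12 − 12) − 0 = 0, and there is no ∂_3, so H_2 = 0.

H_0 = Z,  H_1 = Z/2Z,  H_2 = 0.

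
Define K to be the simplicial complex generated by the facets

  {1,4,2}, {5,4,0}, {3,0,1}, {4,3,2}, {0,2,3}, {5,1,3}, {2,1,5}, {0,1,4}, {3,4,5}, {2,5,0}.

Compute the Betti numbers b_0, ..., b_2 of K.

Fix the vertex order 0 < 1 < 2 < 3 < 4 < 5 and write every simplex with vertices in increasing order. Then dim K = 2 and the simplices of K are:

  0-simplices (6): [0], [1], [2], [3], [4], [5]
  1-simplices (15): [0,1], [0,2], [0,3], [0,4], [0,5], [1,2], [1,3], [1,4], [1,5], [2,3], [2,4], [2,5], [3,4], [3,5], [4,5]
  2-simplices (10): [0,1,3], [0,1,4], [0,2,3], [0,2,5], [0,4,5], [1,2,4], [1,2,5], [1,3,5], [2,3,4], [3,4,5]

giving chain groups C_0 ≅ Z^6, C_1 ≅ Z^15, C_2 ≅ Z^10.

∂_1: C_1 → C_0 maps an edge to its endpoints' difference, ∂[p,q] = q − p. For instance
  ∂[0,4] = [4] − [0].
The 6×15 boundary matrix has rank 5 and Smith normal form diag(1,1,1,1,1).

The boundary map ∂_2: C_2 → C_1 maps a triangle to the signed sum of its edges. For instance
  ∂[1,2,4] = [2,4] − [1,4] + [1,2],
  ∂[0,1,4] = [1,4] − [0,4] + [0,1].
This gives a 15×10 integer matrix of rank 10; reducing to Smith normal form yields diagonal entries (1,1,1,1,1,1,1,1,1,2).

Now H_k = ker ∂_k / im ∂_{k+1}, so:

  H_0: rank C_0 − rank ∂_1 = 6 − 5 = 1, and the invariant factors of ∂_1 are all 1, so H_0 = Z.
  H_1: rank ker ∂_1 − rank ∂_2 = (15 − 5) − 10 = 0, and ∂_2 has invariant factor 2 > 1, so H_1 = Z/2.
  H_2: rank ker ∂_2 − rank ∂_3 = (10 − 10) − 0 = 0, and there is no ∂_3, so H_2 = 0.

Hence the Betti numbers are b_0 = 1, b_1 = 0, b_2 = 0.

b_0 = 1, b_1 = 0, b_2 = 0.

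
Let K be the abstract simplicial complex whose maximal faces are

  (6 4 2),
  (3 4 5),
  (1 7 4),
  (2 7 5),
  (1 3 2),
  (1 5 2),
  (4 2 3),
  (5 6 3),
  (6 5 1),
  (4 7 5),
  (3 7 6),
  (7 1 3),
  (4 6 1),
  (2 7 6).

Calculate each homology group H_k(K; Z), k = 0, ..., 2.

Take the total order 1 < 2 < 3 < 4 < 5 < 6 < 7 on the vertex set. Then K (dimension 2) consists of the simplices:

  0-simplices (7): [1], [2], [3], [4], [5], [6], [7]
  1-simplices (21): [1,2], [1,3], [1,4], [1,5], [1,6], [1,7], [2,3], [2,4], [2,5], [2,6], [2,7], [3,4], [3,5], [3,6], [3,7], [4,5], [4,6], [4,7], [5,6], [5,7], [6,7]
  2-simplices (14): [1,2,3], [1,2,5], [1,3,7], [1,4,6], [1,4,7], [1,5,6], [2,3,4], [2,4,6], [2,5,7], [2,6,7], [3,4,5], [3,5,6], [3,6,7], [4,5,7]

giving chain groups C_0 ≅ Z^7, C_1 ≅ Z^21, C_2 ≅ Z^14.

The boundary map ∂_1: C_1 → C_0 maps an edge to its endpoints' difference, ∂[p,q] = q − p.
As a 7×21 matrix over Z this has rank 6, with invariant factors (1,1,1,1,1,1).

Boundary ∂_2: C_2 → C_1 acts by ∂[p,q,r] = [q,r] − [p,r] + [p,q]. For instance
  ∂[2,5,7] = [5,7] − [2,7] + [2,5],
  ∂[2,6,7] = [6,7] − [2,7] + [2,6].
As a 21×14 matrix over Z this has rank 13, with invariant factors (1,1,1,1,1,1,1,1,1,1,1,1,1).

From H_k ≅ ker(∂_k) / im(∂_{k+1}) we obtain:

  H_0: rank C_0 − rank ∂_1 = 7 − 6 = 1, and the invariant factors of ∂_1 are all 1, so H_0 ≅ Z.
  H_1: rank ker ∂_1 − rank ∂_2 = (21 − 6) − 13 = 2, and the invariant factors of ∂_2 are all 1, so H_1 ≅ Z^2.
  H_2: rank ker ∂_2 − rank ∂_3 = (14 − 13) − 0 = 1, and there is no ∂_3, so H_2 ≅ Z.

As a check, the Euler characteristic is 7 − 21 + 14 = 0, which agrees with 1 − 2 + 1 = 0.

H_0 ≅ Z,  H_1 ≅ Z^2,  H_2 ≅ Z.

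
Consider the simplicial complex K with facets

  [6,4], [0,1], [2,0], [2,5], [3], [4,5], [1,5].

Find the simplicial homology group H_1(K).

Fix the vertex order 0 < 1 < 2 < 3 < 4 < 5 < 6 and write every simplex with vertices in increasing order. Then dim K = 1 and the simplices of K are:

  0-simplices (7): [0], [1], [2], [3], [4], [5], [6]
  1-simplices (6): [0,1], [0,2], [1,5], [2,5], [4,5], [4,6]

so the chain groups are C_0 ≅ Z^7, C_1 ≅ Z^6.

The boundary map ∂_1: C_1 → C_0 is given by ∂[p,q] = [q] − [p]. For instance
  ∂[4,6] = [6] − [4].
The resulting 7×6 matrix has rank 5, and its Smith normal form has invariant factors (1,1,1,1,1).

Now H_k = ker ∂_k / im ∂_{k+1}, so:

  H_1: rank ker ∂_1 − rank ∂_2 = (6 − 5) − 0 = 1, and there is no ∂_2, so H_1 ≅ Z.

H_1 = Z.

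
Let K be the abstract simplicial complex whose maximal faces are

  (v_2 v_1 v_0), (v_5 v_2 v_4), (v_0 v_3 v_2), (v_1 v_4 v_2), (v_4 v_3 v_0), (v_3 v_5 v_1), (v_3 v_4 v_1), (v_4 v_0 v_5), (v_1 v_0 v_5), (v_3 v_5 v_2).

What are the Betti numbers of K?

We work with the vertex ordering v_0 < v_1 < v_2 < v_3 < v_4 < v_5. The simplices of K, each written with vertices in increasing order, are:

  0-simplices (6): [v_0], [v_1], [v_2], [v_3], [v_4], [v_5]
  1-simplices (15): (15 of them)
  2-simplices (10): [v_0,v_1,v_2], [v_0,v_1,v_5], [v_0,v_2,v_3], [v_0,v_3,v_4], [v_0,v_4,v_5], [v_1,v_2,v_4], [v_1,v_3,v_4], [v_1,v_3,v_5], [v_2,v_3,v_5], [v_2,v_4,v_5]

Hence C_0 ≅ Z^6, C_1 ≅ Z^15, C_2 ≅ Z^10.

The boundary map ∂_1: C_1 → C_0 maps an edge to its endpoints' difference, ∂[p,q] = q − p. For instance
  ∂[v_2,v_4] = [v_4] − [v_2].
The 6×15 boundary matrix has rank 5 and Smith normal form diag(1,1,1,1,1).

Boundary ∂_2: C_2 → C_1 maps a triangle to the signed sum of its edges. For instance
  ∂[v_0,v_2,v_3] = [v_2,v_3] − [v_0,v_3] + [v_0,v_2],
  ∂[v_1,v_3,v_4] = [v_3,v_4] − [v_1,v_4] + [v_1,v_3].
The resulting 15×10 matrix has rank 10, and its Smith normal form has invariant factors (1,1,1,1,1,1,1,1,1,2).

Reading off H_k = ker ∂_k / im ∂_{k+1}:

  H_0: rank C_0 − rank ∂_1 = 6 − 5 = 1, and the invariant factors of ∂_1 are all 1, so H_0 = Z.
  H_1: rank ker ∂_1 − rank ∂_2 = (15 − 5) − 10 = 0, and ∂_2 has invariant factor 2 > 1, so H_1 = Z_2.
  H_2: rank ker ∂_2 − rank ∂_3 = (10 − 10) − 0 = 0, and there is no ∂_3, so H_2 = 0.

As a check, the Euler characteristic is 6 − 15 + 10 = 1, which agrees with 1 − 0 + 0 = 1.
(K is a triangulation of the real projective plane RP^2.)

Hence the Betti numbers are b_0 = 1, b_1 = 0, b_2 = 0.

b_0 = 1, b_1 = 0, b_2 = 0.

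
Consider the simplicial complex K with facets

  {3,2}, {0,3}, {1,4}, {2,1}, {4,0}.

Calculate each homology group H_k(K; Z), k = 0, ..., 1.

H_0 ≅ Z,  H_1 ≅ Z.

Fix the vertex order 0 < 1 < 2 < 3 < 4 and write every simplex with vertices in increasing order. Then dim K = 1 and the simplices of K are:

  0-simplices (5): [0], [1], [2], [3], [4]
  1-simplices (5): [0,3], [0,4], [1,2], [1,4], [2,3]

so the chain groups are C_0 ≅ Z^5, C_1 ≅ Z^5.

∂_1: C_1 → C_0 is given by ∂[p,q] = [q] − [p]. For instance
  ∂[0,3] = [3] − [0].
As a 5×5 matrix over Z this has rank 4, with invariant factors (1,1,1,1).

Computing H_k = (kernel of ∂_k) / (image of ∂_{k+1}):

  H_0: rank C_0 − rank ∂_1 = 5 − 4 = 1, and the invariant factors of ∂_1 are all 1, so H_0 = Z.
  H_1: rank ker ∂_1 − rank ∂_2 = (5 − 4) − 0 = 1, and there is no ∂_2, so H_1 = Z.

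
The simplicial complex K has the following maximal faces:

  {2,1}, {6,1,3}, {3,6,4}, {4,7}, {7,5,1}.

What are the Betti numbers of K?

We work with the vertex ordering 1 < 2 < 3 < 4 < 5 < 6 < 7. The simplices of K, each written with vertices in increasing order, are:

  0-simplices (7): [1], [2], [3], [4], [5], [6], [7]
  1-simplices (10): [1,2], [1,3], [1,5], [1,6], [1,7], [3,4], [3,6], [4,6], [4,7], [5,7]
  2-simplices (3): [1,3,6], [1,5,7], [3,4,6]

giving chain groups C_0 ≅ Z^7, C_1 ≅ Z^10, C_2 ≅ Z^3.

Boundary ∂_1: C_1 → C_0 is given by ∂[p,q] = [q] − [p].
The resulting 7×10 matrix has rank 6, and its Smith normal form has invariant factors (1,1,1,1,1,1).

The boundary map ∂_2: C_2 → C_1 maps a triangle to the signed sum of its edges. For instance
  ∂[3,4,6] = [4,6] − [3,6] + [3,4],
  ∂[1,5,7] = [5,7] − [1,7] + [1,5].
This gives a 10×3 integer matrix of rank 3; reducing to Smith normal form yields diagonal entries (1,1,1).

From H_k ≅ ker(∂_k) / im(∂_{k+1}) we obtain:

  H_0: rank C_0 − rank ∂_1 = 7 − 6 = 1, and the invariant factors of ∂_1 are all 1, so H_0 = Z.
  H_1: rank ker ∂_1 − rank ∂_2 = (10 − 6) − 3 = 1, and the invariant factors of ∂_2 are all 1, so H_1 = Z.
  H_2: rank ker ∂_2 − rank ∂_3 = (3 − 3) − 0 = 0, and there is no ∂_3, so H_2 = 0.

As a check, the Euler characteristic is 7 − 10 + 3 = 0, which agrees with 1 − 1 + 0 = 0.

Hence the Betti numbers are b_0 = 1, b_1 = 1, b_2 = 0.

b_0 = 1, b_1 = 1, b_2 = 0.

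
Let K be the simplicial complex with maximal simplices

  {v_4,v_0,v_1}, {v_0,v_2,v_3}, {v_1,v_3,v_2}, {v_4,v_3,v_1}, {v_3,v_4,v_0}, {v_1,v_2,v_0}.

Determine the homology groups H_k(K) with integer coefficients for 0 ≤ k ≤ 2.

H_0 ≅ Z,  H_1 = 0,  H_2 ≅ Z.

We work with the vertex ordering v_0 < v_1 < v_2 < v_3 < v_4. The simplices of K, each written with vertices in increasing order, are:

  0-simplices (5): [v_0], [v_1], [v_2], [v_3], [v_4]
  1-simplices (9): [v_0,v_1], [v_0,v_2], [v_0,v_3], [v_0,v_4], [v_1,v_2], [v_1,v_3], [v_1,v_4], [v_2,v_3], [v_3,v_4]
  2-simplices (6): [v_0,v_1,v_2], [v_0,v_1,v_4], [v_0,v_2,v_3], [v_0,v_3,v_4], [v_1,v_2,v_3], [v_1,v_3,v_4]

Hence C_0 ≅ Z^5, C_1 ≅ Z^9, C_2 ≅ Z^6.

∂_1: C_1 → C_0 is given by ∂[p,q] = [q] − [p].
The 5×9 boundary matrix has rank 4 and Smith normal form diag(1,1,1,1).

∂_2: C_2 → C_1 maps a triangle to the signed sum of its edges. For instance
  ∂[v_1,v_3,v_4] = [v_3,v_4] − [v_1,v_4] + [v_1,v_3],
  ∂[v_0,v_2,v_3] = [v_2,v_3] − [v_0,v_3] + [v_0,v_2].
The resulting 9×6 matrix has rank 5, and its Smith normal form has invariant factors (1,1,1,1,1).

Now H_k = ker ∂_k / im ∂_{k+1}, so:

  H_0: rank C_0 − rank ∂_1 = 5 − 4 = 1, and the invariant factors of ∂_1 are all 1, so H_0 = Z.
  H_1: rank ker ∂_1 − rank ∂_2 = (9 − 4) − 5 = 0, and the invariant factors of ∂_2 are all 1, so H_1 = 0.
  H_2: rank ker ∂_2 − rank ∂_3 = (6 − 5) − 0 = 1, and there is no ∂_3, so H_2 = Z.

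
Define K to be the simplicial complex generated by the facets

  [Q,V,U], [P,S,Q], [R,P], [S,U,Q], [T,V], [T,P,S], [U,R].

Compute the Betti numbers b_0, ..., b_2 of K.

b_0 = 1, b_1 = 2, b_2 = 0.

We work with the vertex ordering P < Q < R < S < T < U < V. The simplices of K, each written with vertices in increasing order, are:

  0-simplices (7): P, Q, R, S, T, U, V
  1-simplices (12): PQ, PR, PS, PT, QS, QU, QV, RU, ST, SU, TV, UV
  2-simplices (4): PQS, PST, QSU, QUV

giving chain groups C_0 ≅ Z^7, C_1 ≅ Z^12, C_2 ≅ Z^4.

Boundary ∂_1: C_1 → C_0 is given by ∂[p,q] = [q] − [p]. For instance
  ∂QV = V − Q.
This gives a 7×12 integer matrix of rank 6; reducing to Smith normal form yields diagonal entries (1,1,1,1,1,1).

The boundary map ∂_2: C_2 → C_1 acts by ∂[p,q,r] = [q,r] − [p,r] + [p,q]. For instance
  ∂PQS = QS − PS + PQ,
  ∂QSU = SU − QU + QS.
As a 12×4 matrix over Z this has rank 4, with invariant factors (1,1,1,1).

From H_k ≅ ker(∂_k) / im(∂_{k+1}) we obtain:

  H_0: rank C_0 − rank ∂_1 = 7 − 6 = 1, and the invariant factors of ∂_1 are all 1, so H_0 ≅ Z.
  H_1: rank ker ∂_1 − rank ∂_2 = (12 − 6) − 4 = 2, and the invariant factors of ∂_2 are all 1, so H_1 ≅ Z^2.
  H_2: rank ker ∂_2 − rank ∂_3 = (4 − 4) − 0 = 0, and there is no ∂_3, so H_2 ≅ 0.

Hence the Betti numbers are b_0 = 1, b_1 = 2, b_2 = 0.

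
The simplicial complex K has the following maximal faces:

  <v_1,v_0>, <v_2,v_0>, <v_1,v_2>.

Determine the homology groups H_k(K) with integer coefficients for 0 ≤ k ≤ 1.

H_0 = Z,  H_1 = Z.

K has 3 vertices, 3 edges.
rank ∂_0 = 0, rank ∂_1 = 2 ⇒ b_0 = 3 − 0 − 2 = 1; all invariant factors of ∂_1 are 1 so no torsion. So H_0 = Z.
rank ∂_1 = 2, rank ∂_2 = 0 ⇒ b_1 = 3 − 2 − 0 = 1. So H_1 = Z.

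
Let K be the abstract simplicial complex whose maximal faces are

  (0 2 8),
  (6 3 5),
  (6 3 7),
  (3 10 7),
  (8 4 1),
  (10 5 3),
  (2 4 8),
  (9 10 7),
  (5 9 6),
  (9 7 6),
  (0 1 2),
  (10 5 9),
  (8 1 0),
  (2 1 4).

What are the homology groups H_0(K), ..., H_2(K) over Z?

H_0 ≅ Z^2,  H_1 = 0,  H_2 ≅ Z^2.

Take the total order 0 < 1 < 2 < 3 < 4 < 5 < 6 < 7 < 8 < 9 < 10 on the vertex set. Then K (dimension 2) consists of the simplices:

  0-simplices (11): [0], [1], [2], [3], [4], [5], [6], [7], [8], [9], [10]
  1-simplices (21): [0,1], [0,2], [0,8], [1,2], [1,4], [1,8], [2,4], [2,8], [3,5], [3,6], [3,7], [3,10], [4,8], [5,6], [5,9], [5,10], [6,7], [6,9], [7,9], [7,10], [9,10]
  2-simplices (14): [0,1,2], [0,1,8], [0,2,8], [1,2,4], [1,4,8], [2,4,8], [3,5,6], [3,5,10], [3,6,7], [3,7,10], [5,6,9], [5,9,10], [6,7,9], [7,9,10]

giving chain groups C_0 ≅ Z^11, C_1 ≅ Z^21, C_2 ≅ Z^14.

The boundary map ∂_1: C_1 → C_0 maps an edge to its endpoints' difference, ∂[p,q] = q − p.
The 11×21 boundary matrix has rank 9 and Smith normal form diag(1,1,1,1,1,1,1,1,1).

The boundary map ∂_2: C_2 → C_1 acts by ∂[p,q,r] = [q,r] − [p,r] + [p,q]. For instance
  ∂[0,1,8] = [1,8] − [0,8] + [0,1],
  ∂[3,6,7] = [6,7] − [3,7] + [3,6].
The resulting 21×14 matrix has rank 12, and its Smith normal form has invariant factors (1,1,1,1,1,1,1,1,1,1,1,1).

Now H_k = ker ∂_k / im ∂_{k+1}, so:

  H_0: rank C_0 − rank ∂_1 = 11 − 9 = 2, and the invariant factors of ∂_1 are all 1, so H_0 = Z^2.
  H_1: rank ker ∂_1 − rank ∂_2 = (21 − 9) − 12 = 0, and the invariant factors of ∂_2 are all 1, so H_1 = 0.
  H_2: rank ker ∂_2 − rank ∂_3 = (14 − 12) − 0 = 2, and there is no ∂_3, so H_2 = Z^2.

As a check, the Euler characteristic is 11 − 21 + 14 = 4, which agrees with 2 − 0 + 2 = 4.
(K is a triangulation of the disjoint union of the 2-sphere S^2 and the 2-sphere S^2.)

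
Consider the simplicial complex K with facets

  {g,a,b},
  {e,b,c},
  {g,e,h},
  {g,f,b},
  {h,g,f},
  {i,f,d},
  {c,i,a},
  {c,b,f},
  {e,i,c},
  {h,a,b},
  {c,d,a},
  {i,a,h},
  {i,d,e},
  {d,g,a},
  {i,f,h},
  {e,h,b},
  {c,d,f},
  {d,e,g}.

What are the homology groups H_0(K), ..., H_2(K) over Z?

H_0 ≅ Z,  H_1 ≅ Z ⊕ Z/2,  H_2 = 0.

Take the total order a < b < c < d < e < f < g < h < i on the vertex set. Then K (dimension 2) consists of the simplices:

  0-simplices (9): a, b, c, d, e, f, g, h, i
  1-simplices (27): ab, ac, ad, ag, ah, ai, bc, be, bf, bg, bh, cd, ce, cf, ci, de, df, dg, di, eg, eh, ei, fg, fh, fi, gh, hi
  2-simplices (18): abg, abh, acd, aci, adg, ahi, bce, bcf, beh, bfg, cdf, cei, deg, dei, dfi, egh, fgh, fhi

giving chain groups C_0 ≅ Z^9, C_1 ≅ Z^27, C_2 ≅ Z^18.

Boundary ∂_1: C_1 → C_0 is given by ∂[p,q] = [q] − [p].
The resulting 9×27 matrix has rank 8, and its Smith normal form has invariant factors (1,1,1,1,1,1,1,1).

The boundary map ∂_2: C_2 → C_1 maps a triangle to the signed sum of its edges. For instance
  ∂acd = cd − ad + ac,
  ∂abh = bh − ah + ab.
As a 27×18 matrix over Z this has rank 18, with invariant factors (1,1,1,1,1,1,1,1,1,1,1,1,1,1,1,1,1,2).

Now H_k = ker ∂_k / im ∂_{k+1}, so:

  H_0: rank C_0 − rank ∂_1 = 9 − 8 = 1, and the invariant factors of ∂_1 are all 1, so H_0 = Z.
  H_1: rank ker ∂_1 − rank ∂_2 = (27 − 8) − 18 = 1, and ∂_2 has invariant factor 2 > 1, so H_1 = Z ⊕ Z/2.
  H_2: rank ker ∂_2 − rank ∂_3 = (18 − 18) − 0 = 0, and there is no ∂_3, so H_2 = 0.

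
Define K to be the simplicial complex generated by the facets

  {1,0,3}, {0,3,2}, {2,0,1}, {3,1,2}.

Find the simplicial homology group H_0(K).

Order the vertices as 0 < 1 < 2 < 3. Listing each simplex with vertices in this order, K has dimension 2 with simplices:

  0-simplices (4): [0], [1], [2], [3]
  1-simplices (6): [0,1], [0,2], [0,3], [1,2], [1,3], [2,3]
  2-simplices (4): [0,1,2], [0,1,3], [0,2,3], [1,2,3]

so the chain groups are C_0 ≅ Z^4, C_1 ≅ Z^6, C_2 ≅ Z^4.

∂_1: C_1 → C_0 sends each edge [p,q] (with p < q) to q − p.
The 4×6 boundary matrix has rank 3 and Smith normal form diag(1,1,1).

Boundary ∂_2: C_2 → C_1 maps a triangle to the signed sum of its edges. For instance
  ∂[0,1,3] = [1,3] − [0,3] + [0,1],
  ∂[0,2,3] = [2,3] − [0,3] + [0,2].
The resulting 6×4 matrix has rank 3, and its Smith normal form has invariant factors (1,1,1).

From H_k ≅ ker(∂_k) / im(∂_{k+1}) we obtain:

  H_0: rank C_0 − rank ∂_1 = 4 − 3 = 1, and the invariant factors of ∂_1 are all 1, so H_0 = Z.

H_0 ≅ Z.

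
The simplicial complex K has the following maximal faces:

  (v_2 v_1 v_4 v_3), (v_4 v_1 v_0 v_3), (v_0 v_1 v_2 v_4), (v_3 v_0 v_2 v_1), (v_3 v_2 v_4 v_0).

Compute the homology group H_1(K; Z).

K has 5 vertices, 10 edges, 10 triangles, 5 3-simplices.
rank ∂_1 = 4, rank ∂_2 = 6 ⇒ b_1 = 10 − 4 − 6 = 0; all invariant factors of ∂_2 are 1 so no torsion. So H_1 ≅ 0.

H_1 = 0.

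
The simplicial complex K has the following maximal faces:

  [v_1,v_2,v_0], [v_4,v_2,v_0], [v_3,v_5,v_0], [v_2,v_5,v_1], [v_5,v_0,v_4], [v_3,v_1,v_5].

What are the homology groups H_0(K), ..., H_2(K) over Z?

H_0 = Z,  H_1 = Z,  H_2 = 0.

K has 6 vertices, 12 edges, 6 triangles.
rank ∂_0 = 0, rank ∂_1 = 5 ⇒ b_0 = 6 − 0 − 5 = 1; all invariant factors of ∂_1 are 1 so no torsion. So H_0 ≅ Z.
rank ∂_1 = 5, rank ∂_2 = 6 ⇒ b_1 = 12 − 5 − 6 = 1; all invariant factors of ∂_2 are 1 so no torsion. So H_1 ≅ Z.
rank ∂_2 = 6, rank ∂_3 = 0 ⇒ b_2 = 6 − 6 − 0 = 0. So H_2 ≅ 0.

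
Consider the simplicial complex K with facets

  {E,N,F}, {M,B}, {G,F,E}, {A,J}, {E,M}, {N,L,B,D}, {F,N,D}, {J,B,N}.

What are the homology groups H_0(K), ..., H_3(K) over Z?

Order the vertices as A < B < D < E < F < G < J < L < M < N. Listing each simplex with vertices in this order, K has dimension 3 with simplices:

  0-simplices (10): A, B, D, E, F, G, J, L, M, N
  1-simplices (17): AJ, BD, BJ, BL, BM, BN, DF, DL, DN, EF, EG, EM, EN, FG, FN, JN, LN
  2-simplices (8): BDL, BDN, BJN, BLN, DFN, DLN, EFG, EFN
  3-simplices (1): BDLN

Hence C_0 ≅ Z^10, C_1 ≅ Z^17, C_2 ≅ Z^8, C_3 ≅ Z^1.

∂_1: C_1 → C_0 is given by ∂[p,q] = [q] − [p]. For instance
  ∂BD = D − B.
This gives a 10×17 integer matrix of rank 9; reducing to Smith normal form yields diagonal entries (1,1,1,1,1,1,1,1,1).

Boundary ∂_2: C_2 → C_1 sends each 2-simplex [p,q,r] to [q,r] − [p,r] + [p,q]. For instance
  ∂EFN = FN − EN + EF,
  ∂BLN = LN − BN + BL.
This gives a 17×8 integer matrix of rank 7; reducing to Smith normal form yields diagonal entries (1,1,1,1,1,1,1).

Boundary ∂_3: C_3 → C_2 sends each 3-simplex σ to the alternating sum Σ_i (−1)^i (σ with its i-th vertex removed). For instance
  ∂BDLN = DLN − BLN + BDN − BDL.
The resulting 8×1 matrix has rank 1, and its Smith normal form has invariant factors (1).

From H_k ≅ ker(∂_k) / im(∂_{k+1}) we obtain:

  H_0: rank C_0 − rank ∂_1 = 10 − 9 = 1, and the invariant factors of ∂_1 are all 1, so H_0 = Z.
  H_1: rank ker ∂_1 − rank ∂_2 = (17 − 9) − 7 = 1, and the invariant factors of ∂_2 are all 1, so H_1 = Z.
  H_2: rank ker ∂_2 − rank ∂_3 = (8 − 7) − 1 = 0, and the invariant factors of ∂_3 are all 1, so H_2 = 0.
  H_3: rank ker ∂_3 − rank ∂_4 = (1 − 1) − 0 = 0, and there is no ∂_4, so H_3 = 0.

H_0 ≅ Z,  H_1 ≅ Z,  H_2 = 0,  H_3 = 0.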